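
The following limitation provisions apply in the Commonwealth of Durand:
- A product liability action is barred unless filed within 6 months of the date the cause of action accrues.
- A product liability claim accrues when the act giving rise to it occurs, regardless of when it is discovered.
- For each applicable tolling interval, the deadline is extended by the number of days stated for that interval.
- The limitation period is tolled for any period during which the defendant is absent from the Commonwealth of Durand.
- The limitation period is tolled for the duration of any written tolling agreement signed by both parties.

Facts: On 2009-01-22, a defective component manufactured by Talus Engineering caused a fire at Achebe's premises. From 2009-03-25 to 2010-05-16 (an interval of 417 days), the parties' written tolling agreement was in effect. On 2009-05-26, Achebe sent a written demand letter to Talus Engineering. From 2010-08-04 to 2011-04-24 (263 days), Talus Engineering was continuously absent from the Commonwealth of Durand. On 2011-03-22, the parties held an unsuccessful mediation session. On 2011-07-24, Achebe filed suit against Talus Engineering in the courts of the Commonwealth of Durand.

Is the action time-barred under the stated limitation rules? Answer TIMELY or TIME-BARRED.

TIME-BARRED

The limitation period began to run on 2009-01-22.
6 months from 2009-01-22 is 2009-07-22.
Because the written tolling agreement ran from 2009-03-25 to 2010-05-16, the deadline is extended by 417 days to 2010-09-12.
The period was tolled for 263 days by the defendant's absence from the jurisdiction (2010-08-04 to 2011-04-24), pushing the deadline to 2011-06-02.
None of the other events listed affects the running of the period under the stated rules.
The 2011-07-24 filing falls after the 2011-06-02 deadline; the claim is time-barred.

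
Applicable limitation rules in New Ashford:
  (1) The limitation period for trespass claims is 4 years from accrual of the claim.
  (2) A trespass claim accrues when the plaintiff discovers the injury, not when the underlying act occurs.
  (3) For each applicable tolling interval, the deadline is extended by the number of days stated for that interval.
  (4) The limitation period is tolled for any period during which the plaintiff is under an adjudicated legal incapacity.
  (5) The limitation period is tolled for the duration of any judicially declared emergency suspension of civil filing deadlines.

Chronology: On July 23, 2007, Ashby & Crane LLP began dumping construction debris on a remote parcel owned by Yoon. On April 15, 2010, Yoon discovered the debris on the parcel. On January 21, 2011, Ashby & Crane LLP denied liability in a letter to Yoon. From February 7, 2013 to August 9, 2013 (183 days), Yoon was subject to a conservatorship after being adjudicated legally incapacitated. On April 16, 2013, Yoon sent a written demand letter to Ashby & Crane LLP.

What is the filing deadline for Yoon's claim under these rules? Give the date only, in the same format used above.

Accrual is tied to discovery, so the period began on April 15, 2010 rather than on July 23, 2007 when the act occurred.
Adding the 4 years base period to April 15, 2010 gives a deadline of April 15, 2014, before any tolling.
Because the plaintiff's legal incapacity ran from February 7, 2013 to August 9, 2013, the deadline is extended by 183 days to October 15, 2014.
None of the other events listed affects the running of the period under the stated rules.

October 15, 2014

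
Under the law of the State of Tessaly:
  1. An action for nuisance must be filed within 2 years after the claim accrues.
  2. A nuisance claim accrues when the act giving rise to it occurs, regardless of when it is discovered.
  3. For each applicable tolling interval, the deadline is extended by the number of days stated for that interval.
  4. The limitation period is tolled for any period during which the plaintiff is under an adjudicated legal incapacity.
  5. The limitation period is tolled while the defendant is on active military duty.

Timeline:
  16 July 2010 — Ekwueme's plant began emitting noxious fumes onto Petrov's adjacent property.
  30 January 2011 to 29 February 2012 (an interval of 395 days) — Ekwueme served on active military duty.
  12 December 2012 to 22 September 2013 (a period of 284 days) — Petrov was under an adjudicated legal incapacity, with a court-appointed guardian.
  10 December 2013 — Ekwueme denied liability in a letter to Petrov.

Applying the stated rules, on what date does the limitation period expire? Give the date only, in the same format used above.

The claim accrued on 16 July 2010, the date of the act.
Adding the 2 years base period to 16 July 2010 gives a deadline of 16 July 2012, before any tolling.
The defendant's active military service from 30 January 2011 to 29 February 2012 tolled the period for 395 days, extending the deadline to 15 August 2013.
The period was tolled for 284 days by the plaintiff's legal incapacity (12 December 2012 to 22 September 2013), pushing the deadline to 26 May 2014.
Nothing else in the chronology tolls or restarts the period.

26 May 2014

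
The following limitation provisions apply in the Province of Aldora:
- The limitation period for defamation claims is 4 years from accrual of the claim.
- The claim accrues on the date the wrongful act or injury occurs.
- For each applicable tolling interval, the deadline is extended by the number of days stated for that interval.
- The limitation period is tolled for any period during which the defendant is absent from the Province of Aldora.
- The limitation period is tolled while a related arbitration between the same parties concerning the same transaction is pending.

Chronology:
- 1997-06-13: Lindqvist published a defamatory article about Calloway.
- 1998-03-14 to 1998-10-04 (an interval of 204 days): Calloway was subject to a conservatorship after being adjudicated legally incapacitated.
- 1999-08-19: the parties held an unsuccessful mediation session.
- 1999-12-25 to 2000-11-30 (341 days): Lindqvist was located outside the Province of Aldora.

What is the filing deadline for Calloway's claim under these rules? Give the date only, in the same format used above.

2002-05-20

The limitation period began to run on 1997-06-13.
The untolled deadline — 4 years after 1997-06-13 — is 2001-06-13.
The period was tolled for 341 days by the defendant's absence from the jurisdiction (1999-12-25 to 2000-11-30), pushing the deadline to 2002-05-20.
The plaintiff's legal incapacity from 1998-03-14 to 1998-10-04 does not toll the period, because no stated rule makes the plaintiff's incapacity a tolling event.
Nothing else in the chronology tolls or restarts the period.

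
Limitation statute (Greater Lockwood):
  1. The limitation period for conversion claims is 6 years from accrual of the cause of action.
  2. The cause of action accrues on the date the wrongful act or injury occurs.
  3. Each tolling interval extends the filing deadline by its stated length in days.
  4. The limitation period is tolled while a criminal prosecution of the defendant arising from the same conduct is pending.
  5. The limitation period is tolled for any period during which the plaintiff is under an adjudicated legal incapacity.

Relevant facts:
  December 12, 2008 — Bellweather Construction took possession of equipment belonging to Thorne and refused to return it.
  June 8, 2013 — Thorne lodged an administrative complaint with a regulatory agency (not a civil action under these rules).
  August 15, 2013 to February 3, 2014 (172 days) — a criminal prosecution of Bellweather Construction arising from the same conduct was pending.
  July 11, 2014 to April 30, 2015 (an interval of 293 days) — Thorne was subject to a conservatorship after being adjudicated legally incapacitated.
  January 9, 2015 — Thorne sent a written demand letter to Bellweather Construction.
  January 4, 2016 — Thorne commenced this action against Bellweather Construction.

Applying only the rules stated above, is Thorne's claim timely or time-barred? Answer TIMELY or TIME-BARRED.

TIMELY

The claim accrued on December 12, 2008, when the wrongful act occurred.
Adding the 6 years base period to December 12, 2008 gives a deadline of December 12, 2014, before any tolling.
The period was tolled for 172 days by the pending criminal prosecution (August 15, 2013 to February 3, 2014), pushing the deadline to June 2, 2015.
The plaintiff's legal incapacity from July 11, 2014 to April 30, 2015 tolled the period for 293 days, extending the deadline to March 21, 2016.
Nothing else in the chronology tolls or restarts the period.
Thorne filed on January 4, 2016, before the March 21, 2016 deadline, so the action is timely.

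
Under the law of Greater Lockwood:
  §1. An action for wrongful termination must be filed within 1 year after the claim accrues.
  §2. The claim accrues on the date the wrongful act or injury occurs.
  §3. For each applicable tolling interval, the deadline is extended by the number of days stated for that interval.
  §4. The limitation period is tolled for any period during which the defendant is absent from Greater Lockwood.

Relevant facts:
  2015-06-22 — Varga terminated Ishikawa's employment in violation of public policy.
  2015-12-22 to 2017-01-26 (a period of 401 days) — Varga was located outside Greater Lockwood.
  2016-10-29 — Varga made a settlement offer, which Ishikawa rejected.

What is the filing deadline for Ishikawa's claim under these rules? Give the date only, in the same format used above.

The limitation period began to run on 2015-06-22.
Adding the 1 year base period to 2015-06-22 gives a deadline of 2016-06-22, before any tolling.
Because the defendant's absence from the jurisdiction ran from 2015-12-22 to 2017-01-26, the deadline is extended by 401 days to 2017-07-28.
None of the other events listed affects the running of the period under the stated rules.

2017-07-28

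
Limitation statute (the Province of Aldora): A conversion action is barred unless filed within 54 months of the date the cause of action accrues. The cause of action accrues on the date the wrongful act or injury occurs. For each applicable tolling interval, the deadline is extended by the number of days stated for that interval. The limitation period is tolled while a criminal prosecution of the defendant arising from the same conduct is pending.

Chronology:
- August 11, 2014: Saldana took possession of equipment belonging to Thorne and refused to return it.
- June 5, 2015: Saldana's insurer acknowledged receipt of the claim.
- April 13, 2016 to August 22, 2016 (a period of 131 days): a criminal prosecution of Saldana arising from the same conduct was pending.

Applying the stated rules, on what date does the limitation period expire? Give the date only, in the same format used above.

June 22, 2019

The limitation period began to run on August 11, 2014.
Adding the 54 months base period to August 11, 2014 gives a deadline of February 11, 2019, before any tolling.
The pending criminal prosecution from April 13, 2016 to August 22, 2016 tolled the period for 131 days, extending the deadline to June 22, 2019.
Nothing else in the chronology tolls or restarts the period.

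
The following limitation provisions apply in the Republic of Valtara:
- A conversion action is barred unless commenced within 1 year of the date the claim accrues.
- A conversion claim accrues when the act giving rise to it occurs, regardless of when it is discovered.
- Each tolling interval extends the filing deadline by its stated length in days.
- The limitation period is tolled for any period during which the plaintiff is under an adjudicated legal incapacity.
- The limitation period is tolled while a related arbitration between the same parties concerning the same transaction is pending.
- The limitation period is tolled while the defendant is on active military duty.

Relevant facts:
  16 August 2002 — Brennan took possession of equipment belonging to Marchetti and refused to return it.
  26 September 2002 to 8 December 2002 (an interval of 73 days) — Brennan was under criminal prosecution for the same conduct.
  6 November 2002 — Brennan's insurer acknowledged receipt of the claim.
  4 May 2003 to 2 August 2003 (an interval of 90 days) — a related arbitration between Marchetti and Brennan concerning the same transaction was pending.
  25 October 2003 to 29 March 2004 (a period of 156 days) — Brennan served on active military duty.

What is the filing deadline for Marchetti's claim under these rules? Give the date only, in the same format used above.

18 April 2004

The claim accrued on 16 August 2002, when the wrongful act occurred.
1 year from 16 August 2002 is 16 August 2003.
The period was tolled for 90 days by the pending related arbitration (4 May 2003 to 2 August 2003), pushing the deadline to 14 November 2003.
Because the defendant's active military service ran from 25 October 2003 to 29 March 2004, the deadline is extended by 156 days to 18 April 2004.
No stated provision tolls the period for a criminal prosecution, so the interval from 26 September 2002 to 8 December 2002 has no effect on the deadline.
Nothing else in the chronology tolls or restarts the period.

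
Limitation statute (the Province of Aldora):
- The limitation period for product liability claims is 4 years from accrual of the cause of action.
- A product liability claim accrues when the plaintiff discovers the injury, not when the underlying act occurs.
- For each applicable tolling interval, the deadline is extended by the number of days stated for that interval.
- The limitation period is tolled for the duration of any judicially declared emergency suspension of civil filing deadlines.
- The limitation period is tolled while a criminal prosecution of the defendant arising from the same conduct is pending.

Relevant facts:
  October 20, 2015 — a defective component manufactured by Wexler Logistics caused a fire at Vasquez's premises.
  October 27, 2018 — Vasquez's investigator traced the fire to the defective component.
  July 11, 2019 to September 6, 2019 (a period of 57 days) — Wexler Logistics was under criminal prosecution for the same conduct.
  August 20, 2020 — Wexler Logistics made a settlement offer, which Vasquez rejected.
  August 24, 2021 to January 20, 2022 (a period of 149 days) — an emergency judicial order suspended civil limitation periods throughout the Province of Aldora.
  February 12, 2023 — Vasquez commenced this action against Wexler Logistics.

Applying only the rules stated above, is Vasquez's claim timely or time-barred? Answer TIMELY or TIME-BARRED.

Accrual is tied to discovery, so the period began on October 27, 2018 rather than on October 20, 2015 when the act occurred.
4 years from October 27, 2018 is October 27, 2022.
The period was tolled for 57 days by the pending criminal prosecution (July 11, 2019 to September 6, 2019), pushing the deadline to December 23, 2022.
The period was tolled for 149 days by the emergency suspension of filing deadlines (August 24, 2021 to January 20, 2022), pushing the deadline to May 21, 2023.
The other events in the timeline have no effect on the limitation period under the stated rules.
The February 12, 2023 filing precedes the May 21, 2023 deadline; the claim is timely.

TIMELY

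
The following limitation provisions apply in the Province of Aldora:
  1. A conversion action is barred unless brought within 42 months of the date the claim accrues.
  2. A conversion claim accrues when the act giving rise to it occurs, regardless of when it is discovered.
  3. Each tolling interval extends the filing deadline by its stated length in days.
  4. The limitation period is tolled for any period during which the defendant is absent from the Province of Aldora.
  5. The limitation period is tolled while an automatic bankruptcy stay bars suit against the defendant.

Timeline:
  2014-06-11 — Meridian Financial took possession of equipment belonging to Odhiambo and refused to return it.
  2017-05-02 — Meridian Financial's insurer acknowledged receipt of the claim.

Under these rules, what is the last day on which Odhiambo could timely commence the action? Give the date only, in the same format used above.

The claim accrued on 2014-06-11, when the wrongful act occurred.
Adding the 42 months base period to 2014-06-11 gives a deadline of 2017-12-11, before any tolling.
None of the other events listed affects the running of the period under the stated rules.

2017-12-11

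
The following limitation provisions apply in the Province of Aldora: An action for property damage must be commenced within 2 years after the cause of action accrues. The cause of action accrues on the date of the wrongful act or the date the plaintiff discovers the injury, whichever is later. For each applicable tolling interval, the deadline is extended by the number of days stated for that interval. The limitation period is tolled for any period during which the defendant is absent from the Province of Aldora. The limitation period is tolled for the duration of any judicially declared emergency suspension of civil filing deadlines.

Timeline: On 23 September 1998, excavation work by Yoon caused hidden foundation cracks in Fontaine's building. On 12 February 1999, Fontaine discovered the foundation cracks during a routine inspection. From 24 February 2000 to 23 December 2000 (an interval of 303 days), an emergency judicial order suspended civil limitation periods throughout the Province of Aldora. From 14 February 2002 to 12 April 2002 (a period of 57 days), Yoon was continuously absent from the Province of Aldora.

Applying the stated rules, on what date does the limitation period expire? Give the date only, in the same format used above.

Taking the later of the act (23 September 1998) and discovery (12 February 1999), the claim accrued on 12 February 1999.
The untolled deadline — 2 years after 12 February 1999 — is 12 February 2001.
The period was tolled for 303 days by the emergency suspension of filing deadlines (24 February 2000 to 23 December 2000), pushing the deadline to 12 December 2001.
The defendant's absence from the jurisdiction from 14 February 2002 to 12 April 2002 began after the period had already run on 12 December 2001, so it has no tolling effect.

12 December 2001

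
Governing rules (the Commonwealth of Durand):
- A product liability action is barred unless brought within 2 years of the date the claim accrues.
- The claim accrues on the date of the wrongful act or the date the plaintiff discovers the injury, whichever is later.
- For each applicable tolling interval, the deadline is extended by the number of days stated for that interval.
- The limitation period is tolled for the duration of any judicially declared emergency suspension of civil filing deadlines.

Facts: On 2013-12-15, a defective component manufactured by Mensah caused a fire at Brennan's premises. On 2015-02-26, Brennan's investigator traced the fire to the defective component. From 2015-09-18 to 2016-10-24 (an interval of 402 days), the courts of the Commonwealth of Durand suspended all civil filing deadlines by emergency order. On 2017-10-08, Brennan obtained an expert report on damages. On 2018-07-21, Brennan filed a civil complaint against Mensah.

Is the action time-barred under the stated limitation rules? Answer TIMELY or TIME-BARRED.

Taking the later of the act (2013-12-15) and discovery (2015-02-26), the claim accrued on 2015-02-26.
Adding the 2 years base period to 2015-02-26 gives a deadline of 2017-02-26, before any tolling.
Because the emergency suspension of filing deadlines ran from 2015-09-18 to 2016-10-24, the deadline is extended by 402 days to 2018-04-04.
The other events in the timeline have no effect on the limitation period under the stated rules.
Filing on 2018-07-21 missed the 2018-04-04 deadline — the action is time-barred.

TIME-BARRED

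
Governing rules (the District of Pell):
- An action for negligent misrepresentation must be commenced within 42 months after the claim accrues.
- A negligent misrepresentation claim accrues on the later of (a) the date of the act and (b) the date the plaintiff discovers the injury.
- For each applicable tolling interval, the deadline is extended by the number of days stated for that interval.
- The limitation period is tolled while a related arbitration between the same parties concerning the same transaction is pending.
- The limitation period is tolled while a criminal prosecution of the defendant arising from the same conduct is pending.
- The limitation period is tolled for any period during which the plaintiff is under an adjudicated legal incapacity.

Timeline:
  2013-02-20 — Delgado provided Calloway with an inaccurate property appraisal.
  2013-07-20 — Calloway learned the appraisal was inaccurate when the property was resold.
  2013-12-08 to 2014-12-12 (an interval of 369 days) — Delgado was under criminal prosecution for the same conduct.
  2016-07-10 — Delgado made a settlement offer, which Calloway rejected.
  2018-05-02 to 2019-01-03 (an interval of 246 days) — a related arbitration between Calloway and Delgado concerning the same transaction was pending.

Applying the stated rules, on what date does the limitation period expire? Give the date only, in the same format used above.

2018-01-24

The claim accrued on 2013-07-20 — the later of the 2013-02-20 act and the 2013-07-20 discovery.
42 months from 2013-07-20 is 2017-01-20.
The pending criminal prosecution from 2013-12-08 to 2014-12-12 tolled the period for 369 days, extending the deadline to 2018-01-24.
The pending related arbitration starting 2018-05-02 came too late — the period had run on 2018-01-24 — and so does not extend the deadline.
The other events in the timeline have no effect on the limitation period under the stated rules.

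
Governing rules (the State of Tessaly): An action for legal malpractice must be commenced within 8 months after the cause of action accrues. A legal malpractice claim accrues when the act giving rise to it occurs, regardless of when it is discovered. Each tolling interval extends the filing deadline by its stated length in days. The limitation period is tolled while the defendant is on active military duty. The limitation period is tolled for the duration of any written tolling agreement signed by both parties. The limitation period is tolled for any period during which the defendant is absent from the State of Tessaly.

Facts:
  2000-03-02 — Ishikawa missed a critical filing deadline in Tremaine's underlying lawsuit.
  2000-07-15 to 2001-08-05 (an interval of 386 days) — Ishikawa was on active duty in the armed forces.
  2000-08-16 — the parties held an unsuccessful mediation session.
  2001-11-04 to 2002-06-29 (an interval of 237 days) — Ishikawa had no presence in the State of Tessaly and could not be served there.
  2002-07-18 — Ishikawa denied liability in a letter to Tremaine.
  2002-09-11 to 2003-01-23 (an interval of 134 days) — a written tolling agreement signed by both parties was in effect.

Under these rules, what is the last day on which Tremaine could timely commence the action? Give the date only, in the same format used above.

2002-07-18

The claim accrued on 2000-03-02, when the wrongful act occurred.
The untolled deadline — 8 months after 2000-03-02 — is 2000-11-02.
The defendant's active military service from 2000-07-15 to 2001-08-05 tolled the period for 386 days, extending the deadline to 2001-11-23.
The defendant's absence from the jurisdiction from 2001-11-04 to 2002-06-29 tolled the period for 237 days, extending the deadline to 2002-07-18.
By the time the written tolling agreement began on 2002-09-11, the limitation period had already expired on 2002-07-18; that interval cannot revive it.
Nothing else in the chronology tolls or restarts the period.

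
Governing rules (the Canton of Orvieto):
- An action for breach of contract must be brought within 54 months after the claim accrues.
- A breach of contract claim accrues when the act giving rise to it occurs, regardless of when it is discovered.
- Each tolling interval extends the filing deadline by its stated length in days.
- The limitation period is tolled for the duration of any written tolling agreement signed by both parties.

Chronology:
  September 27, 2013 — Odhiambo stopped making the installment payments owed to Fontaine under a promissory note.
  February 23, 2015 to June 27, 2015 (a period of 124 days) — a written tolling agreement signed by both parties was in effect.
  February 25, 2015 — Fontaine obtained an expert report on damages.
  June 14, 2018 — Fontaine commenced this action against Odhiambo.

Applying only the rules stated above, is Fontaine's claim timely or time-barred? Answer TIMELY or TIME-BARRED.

TIMELY

The claim accrued on September 27, 2013, the date of the act.
Adding the 54 months base period to September 27, 2013 gives a deadline of March 27, 2018, before any tolling.
Because the written tolling agreement ran from February 23, 2015 to June 27, 2015, the deadline is extended by 124 days to July 29, 2018.
Nothing else in the chronology tolls or restarts the period.
Fontaine filed on June 14, 2018, before the July 29, 2018 deadline, so the action is timely.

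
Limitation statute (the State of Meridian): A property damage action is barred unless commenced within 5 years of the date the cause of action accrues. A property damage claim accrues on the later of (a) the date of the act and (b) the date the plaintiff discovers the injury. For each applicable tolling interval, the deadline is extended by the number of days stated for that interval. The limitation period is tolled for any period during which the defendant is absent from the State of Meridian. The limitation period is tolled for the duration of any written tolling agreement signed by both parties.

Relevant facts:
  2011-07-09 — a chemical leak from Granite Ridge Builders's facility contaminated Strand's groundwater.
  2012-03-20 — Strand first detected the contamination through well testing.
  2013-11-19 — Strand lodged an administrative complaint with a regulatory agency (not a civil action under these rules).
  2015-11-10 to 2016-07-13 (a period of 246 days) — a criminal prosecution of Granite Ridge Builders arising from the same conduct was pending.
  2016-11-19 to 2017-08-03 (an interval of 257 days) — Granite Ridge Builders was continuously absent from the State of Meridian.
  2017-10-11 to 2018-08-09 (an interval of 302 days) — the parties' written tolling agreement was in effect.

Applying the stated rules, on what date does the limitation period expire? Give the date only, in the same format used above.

2018-09-30

Because discovery on 2012-03-20 post-dates the 2011-07-09 act, accrual under the later-of rule falls on 2012-03-20.
The untolled deadline — 5 years after 2012-03-20 — is 2017-03-20.
The period was tolled for 257 days by the defendant's absence from the jurisdiction (2016-11-19 to 2017-08-03), pushing the deadline to 2017-12-02.
Because the written tolling agreement ran from 2017-10-11 to 2018-08-09, the deadline is extended by 302 days to 2018-09-30.
No stated provision tolls the period for a criminal prosecution, so the interval from 2015-11-10 to 2016-07-13 has no effect on the deadline.
None of the other events listed affects the running of the period under the stated rules.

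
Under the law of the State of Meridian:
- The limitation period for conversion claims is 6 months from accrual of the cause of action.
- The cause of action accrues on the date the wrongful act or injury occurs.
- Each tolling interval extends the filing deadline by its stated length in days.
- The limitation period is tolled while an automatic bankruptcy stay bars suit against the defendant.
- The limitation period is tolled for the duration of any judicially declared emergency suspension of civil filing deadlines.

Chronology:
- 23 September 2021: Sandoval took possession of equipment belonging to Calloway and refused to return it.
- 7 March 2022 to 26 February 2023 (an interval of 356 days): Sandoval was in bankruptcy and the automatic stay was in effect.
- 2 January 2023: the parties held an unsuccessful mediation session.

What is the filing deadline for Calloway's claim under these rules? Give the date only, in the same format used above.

The claim accrued on 23 September 2021, when the wrongful act occurred.
The untolled deadline — 6 months after 23 September 2021 — is 23 March 2022.
The automatic bankruptcy stay from 7 March 2022 to 26 February 2023 tolled the period for 356 days, extending the deadline to 14 March 2023.
The other events in the timeline have no effect on the limitation period under the stated rules.

14 March 2023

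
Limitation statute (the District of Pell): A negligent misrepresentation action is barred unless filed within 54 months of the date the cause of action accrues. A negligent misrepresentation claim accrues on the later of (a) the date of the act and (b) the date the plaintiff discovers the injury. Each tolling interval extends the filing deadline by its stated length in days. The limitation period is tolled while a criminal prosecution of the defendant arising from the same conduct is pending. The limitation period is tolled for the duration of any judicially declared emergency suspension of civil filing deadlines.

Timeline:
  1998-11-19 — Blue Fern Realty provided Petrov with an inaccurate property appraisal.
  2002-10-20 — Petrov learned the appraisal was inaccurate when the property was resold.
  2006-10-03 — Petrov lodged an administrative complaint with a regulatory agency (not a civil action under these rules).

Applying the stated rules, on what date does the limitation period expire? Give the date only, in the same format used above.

2007-04-20

Taking the later of the act (1998-11-19) and discovery (2002-10-20), the claim accrued on 2002-10-20.
Adding the 54 months base period to 2002-10-20 gives a deadline of 2007-04-20, before any tolling.
None of the other events listed affects the running of the period under the stated rules.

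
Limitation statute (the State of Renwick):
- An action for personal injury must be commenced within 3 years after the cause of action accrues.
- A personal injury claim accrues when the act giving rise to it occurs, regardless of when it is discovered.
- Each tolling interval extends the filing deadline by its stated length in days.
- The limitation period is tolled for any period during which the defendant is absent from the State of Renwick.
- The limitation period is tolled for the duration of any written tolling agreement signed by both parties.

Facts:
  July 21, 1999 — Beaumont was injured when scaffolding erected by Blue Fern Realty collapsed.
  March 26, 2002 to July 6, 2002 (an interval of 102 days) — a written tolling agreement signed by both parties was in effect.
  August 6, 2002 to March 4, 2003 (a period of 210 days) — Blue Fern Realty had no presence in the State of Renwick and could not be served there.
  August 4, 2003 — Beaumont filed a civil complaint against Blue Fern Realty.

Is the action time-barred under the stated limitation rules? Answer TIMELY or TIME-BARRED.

TIME-BARRED

The cause of action accrued on July 21, 1999, the date of the act.
The untolled deadline — 3 years after July 21, 1999 — is July 21, 2002.
The written tolling agreement from March 26, 2002 to July 6, 2002 tolled the period for 102 days, extending the deadline to October 31, 2002.
Because the defendant's absence from the jurisdiction ran from August 6, 2002 to March 4, 2003, the deadline is extended by 210 days to May 29, 2003.
Filing on August 4, 2003 missed the May 29, 2003 deadline — the action is time-barred.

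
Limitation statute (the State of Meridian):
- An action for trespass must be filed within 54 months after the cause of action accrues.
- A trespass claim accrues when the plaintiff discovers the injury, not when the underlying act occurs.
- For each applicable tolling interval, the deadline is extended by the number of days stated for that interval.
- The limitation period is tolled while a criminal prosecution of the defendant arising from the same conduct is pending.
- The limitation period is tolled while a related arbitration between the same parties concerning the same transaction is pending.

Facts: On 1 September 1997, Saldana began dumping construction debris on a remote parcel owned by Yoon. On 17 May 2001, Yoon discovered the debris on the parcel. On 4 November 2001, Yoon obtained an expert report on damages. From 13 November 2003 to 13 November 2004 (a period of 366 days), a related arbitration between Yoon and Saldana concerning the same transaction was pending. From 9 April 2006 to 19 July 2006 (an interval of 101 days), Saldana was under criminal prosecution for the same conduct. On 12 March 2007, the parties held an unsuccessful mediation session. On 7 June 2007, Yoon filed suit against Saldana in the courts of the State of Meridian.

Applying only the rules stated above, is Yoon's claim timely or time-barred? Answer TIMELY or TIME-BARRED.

TIME-BARRED

Under the discovery rule, the claim accrued on 17 May 2001, when Yoon discovered the injury — not on the 1 September 1997 date of the underlying act.
Adding the 54 months base period to 17 May 2001 gives a deadline of 17 November 2005, before any tolling.
The period was tolled for 366 days by the pending related arbitration (13 November 2003 to 13 November 2004), pushing the deadline to 18 November 2006.
Because the pending criminal prosecution ran from 9 April 2006 to 19 July 2006, the deadline is extended by 101 days to 27 February 2007.
None of the other events listed affects the running of the period under the stated rules.
The 7 June 2007 filing falls after the 27 February 2007 deadline; the claim is time-barred.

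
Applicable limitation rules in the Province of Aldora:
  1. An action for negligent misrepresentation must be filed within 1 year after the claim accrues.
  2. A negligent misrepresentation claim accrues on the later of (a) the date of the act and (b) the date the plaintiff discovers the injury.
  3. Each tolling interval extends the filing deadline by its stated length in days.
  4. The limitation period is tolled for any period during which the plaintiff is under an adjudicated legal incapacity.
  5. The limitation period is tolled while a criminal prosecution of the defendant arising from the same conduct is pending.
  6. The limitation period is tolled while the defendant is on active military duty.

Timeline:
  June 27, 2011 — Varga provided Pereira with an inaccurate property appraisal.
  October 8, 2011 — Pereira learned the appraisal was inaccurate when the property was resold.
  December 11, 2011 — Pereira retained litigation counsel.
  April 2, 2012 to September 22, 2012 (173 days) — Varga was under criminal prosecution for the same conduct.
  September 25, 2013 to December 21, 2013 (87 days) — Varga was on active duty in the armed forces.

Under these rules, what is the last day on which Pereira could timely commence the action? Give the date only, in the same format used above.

Because discovery on October 8, 2011 post-dates the June 27, 2011 act, accrual under the later-of rule falls on October 8, 2011.
1 year from October 8, 2011 is October 8, 2012.
The pending criminal prosecution from April 2, 2012 to September 22, 2012 tolled the period for 173 days, extending the deadline to March 30, 2013.
By the time the defendant's active military service began on September 25, 2013, the limitation period had already expired on March 30, 2013; that interval cannot revive it.
Nothing else in the chronology tolls or restarts the period.

March 30, 2013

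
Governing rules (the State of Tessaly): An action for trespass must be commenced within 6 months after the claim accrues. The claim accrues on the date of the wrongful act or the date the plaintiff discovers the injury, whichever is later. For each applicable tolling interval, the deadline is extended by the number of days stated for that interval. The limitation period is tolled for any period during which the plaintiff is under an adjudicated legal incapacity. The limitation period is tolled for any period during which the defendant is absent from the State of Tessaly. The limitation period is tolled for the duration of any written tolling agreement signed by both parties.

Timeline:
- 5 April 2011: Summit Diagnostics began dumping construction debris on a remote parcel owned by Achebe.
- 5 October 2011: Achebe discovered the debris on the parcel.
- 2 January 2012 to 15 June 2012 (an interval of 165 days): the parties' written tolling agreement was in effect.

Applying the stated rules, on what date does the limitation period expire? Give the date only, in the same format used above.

17 September 2012

The claim accrued on 5 October 2011 — the later of the 5 April 2011 act and the 5 October 2011 discovery.
Adding the 6 months base period to 5 October 2011 gives a deadline of 5 April 2012, before any tolling.
The written tolling agreement from 2 January 2012 to 15 June 2012 tolled the period for 165 days, extending the deadline to 17 September 2012.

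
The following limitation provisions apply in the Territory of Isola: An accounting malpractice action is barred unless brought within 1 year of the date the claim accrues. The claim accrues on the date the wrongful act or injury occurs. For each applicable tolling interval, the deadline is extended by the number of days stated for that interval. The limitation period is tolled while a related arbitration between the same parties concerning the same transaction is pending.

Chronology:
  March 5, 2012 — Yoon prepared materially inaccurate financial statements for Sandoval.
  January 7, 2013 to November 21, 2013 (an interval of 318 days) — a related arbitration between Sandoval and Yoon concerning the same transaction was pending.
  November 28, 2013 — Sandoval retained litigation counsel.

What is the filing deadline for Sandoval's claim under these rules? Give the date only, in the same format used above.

January 17, 2014

The limitation period began to run on March 5, 2012.
1 year from March 5, 2012 is March 5, 2013.
The period was tolled for 318 days by the pending related arbitration (January 7, 2013 to November 21, 2013), pushing the deadline to January 17, 2014.
Nothing else in the chronology tolls or restarts the period.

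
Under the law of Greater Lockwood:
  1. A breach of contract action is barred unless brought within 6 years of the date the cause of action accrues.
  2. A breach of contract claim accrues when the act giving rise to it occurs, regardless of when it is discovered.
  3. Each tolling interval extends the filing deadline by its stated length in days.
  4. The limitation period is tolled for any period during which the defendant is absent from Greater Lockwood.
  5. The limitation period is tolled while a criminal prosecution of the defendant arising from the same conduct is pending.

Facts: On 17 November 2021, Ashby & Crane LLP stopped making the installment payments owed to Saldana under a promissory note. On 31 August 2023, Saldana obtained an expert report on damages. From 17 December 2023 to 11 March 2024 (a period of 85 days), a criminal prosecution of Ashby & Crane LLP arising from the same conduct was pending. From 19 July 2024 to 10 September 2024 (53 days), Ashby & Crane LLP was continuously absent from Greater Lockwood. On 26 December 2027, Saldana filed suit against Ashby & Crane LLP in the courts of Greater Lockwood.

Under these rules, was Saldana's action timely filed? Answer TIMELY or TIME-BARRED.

The limitation period began to run on 17 November 2021.
Adding the 6 years base period to 17 November 2021 gives a deadline of 17 November 2027, before any tolling.
Because the pending criminal prosecution ran from 17 December 2023 to 11 March 2024, the deadline is extended by 85 days to 10 February 2028.
Because the defendant's absence from the jurisdiction ran from 19 July 2024 to 10 September 2024, the deadline is extended by 53 days to 3 April 2028.
Nothing else in the chronology tolls or restarts the period.
Filing on 26 December 2027 beat the 3 April 2028 deadline — the action is timely.

TIMELY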